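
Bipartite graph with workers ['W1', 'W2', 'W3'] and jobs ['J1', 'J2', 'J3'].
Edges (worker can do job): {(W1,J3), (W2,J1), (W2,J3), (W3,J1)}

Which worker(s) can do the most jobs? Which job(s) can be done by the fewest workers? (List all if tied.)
Most versatile: W2 (2 jobs); Least covered: J2 (0 workers)

Worker degrees (jobs they can do): W1:1, W2:2, W3:1
Job degrees (workers who can do it): J1:2, J2:0, J3:2

Maximum worker degree is 2, achieved by: W2
Minimum job degree is 0, achieved by: J2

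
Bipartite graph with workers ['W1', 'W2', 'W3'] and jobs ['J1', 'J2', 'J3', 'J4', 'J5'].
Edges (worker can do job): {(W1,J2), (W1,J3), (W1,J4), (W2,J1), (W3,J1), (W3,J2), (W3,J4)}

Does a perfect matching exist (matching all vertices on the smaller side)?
Yes, perfect matching exists (size 3)

Perfect matching: {(W1,J3), (W2,J1), (W3,J2)}
All 3 vertices on the smaller side are matched.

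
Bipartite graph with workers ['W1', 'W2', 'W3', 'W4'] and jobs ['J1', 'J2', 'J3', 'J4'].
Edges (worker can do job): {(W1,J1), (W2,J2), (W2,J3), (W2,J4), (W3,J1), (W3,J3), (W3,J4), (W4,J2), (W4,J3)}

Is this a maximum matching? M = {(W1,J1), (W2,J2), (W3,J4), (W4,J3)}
Yes, size 4 is maximum

Proposed matching has size 4.
Maximum matching size for this graph: 4.

This is a maximum matching.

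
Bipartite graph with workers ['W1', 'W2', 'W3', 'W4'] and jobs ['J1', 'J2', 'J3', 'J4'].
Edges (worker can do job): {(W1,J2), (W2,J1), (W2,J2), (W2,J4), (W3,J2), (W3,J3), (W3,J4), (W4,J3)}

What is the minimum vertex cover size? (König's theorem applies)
Minimum vertex cover size = 4

By König's theorem: in bipartite graphs,
min vertex cover = max matching = 4

Maximum matching has size 4, so minimum vertex cover also has size 4.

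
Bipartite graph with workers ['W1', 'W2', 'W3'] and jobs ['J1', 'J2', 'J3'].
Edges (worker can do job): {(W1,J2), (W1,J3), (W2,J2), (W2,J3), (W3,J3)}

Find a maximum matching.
Matching: {(W1,J2), (W3,J3)}

Maximum matching (size 2):
  W1 → J2
  W3 → J3

Each worker is assigned to at most one job, and each job to at most one worker.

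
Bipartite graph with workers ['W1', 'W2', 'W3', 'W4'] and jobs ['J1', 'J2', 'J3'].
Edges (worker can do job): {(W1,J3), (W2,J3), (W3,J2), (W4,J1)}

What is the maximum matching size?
Maximum matching size = 3

Maximum matching: {(W1,J3), (W3,J2), (W4,J1)}
Size: 3

This assigns 3 workers to 3 distinct jobs.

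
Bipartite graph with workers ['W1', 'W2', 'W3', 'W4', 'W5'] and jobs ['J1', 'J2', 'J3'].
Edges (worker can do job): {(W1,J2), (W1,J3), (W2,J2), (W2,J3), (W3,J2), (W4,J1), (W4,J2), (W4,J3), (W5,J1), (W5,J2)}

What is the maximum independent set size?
Maximum independent set = 5

By König's theorem:
- Min vertex cover = Max matching = 3
- Max independent set = Total vertices - Min vertex cover
- Max independent set = 8 - 3 = 5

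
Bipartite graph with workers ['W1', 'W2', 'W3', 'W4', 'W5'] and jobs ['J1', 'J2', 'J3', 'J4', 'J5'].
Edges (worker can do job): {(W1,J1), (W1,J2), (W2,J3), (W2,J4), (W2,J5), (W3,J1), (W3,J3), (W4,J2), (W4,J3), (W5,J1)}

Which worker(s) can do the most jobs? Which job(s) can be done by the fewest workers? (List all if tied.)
Most versatile: W2 (3 jobs); Least covered: J4, J5 (1 workers)

Worker degrees (jobs they can do): W1:2, W2:3, W3:2, W4:2, W5:1
Job degrees (workers who can do it): J1:3, J2:2, J3:3, J4:1, J5:1

Maximum worker degree is 3, achieved by: W2
Minimum job degree is 1, achieved by: J4, J5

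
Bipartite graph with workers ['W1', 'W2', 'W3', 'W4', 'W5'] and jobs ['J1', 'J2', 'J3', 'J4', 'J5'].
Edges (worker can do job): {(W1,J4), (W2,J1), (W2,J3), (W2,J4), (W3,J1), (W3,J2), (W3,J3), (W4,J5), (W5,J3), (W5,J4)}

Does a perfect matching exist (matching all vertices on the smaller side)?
Yes, perfect matching exists (size 5)

Perfect matching: {(W1,J4), (W2,J1), (W3,J2), (W4,J5), (W5,J3)}
All 5 vertices on the smaller side are matched.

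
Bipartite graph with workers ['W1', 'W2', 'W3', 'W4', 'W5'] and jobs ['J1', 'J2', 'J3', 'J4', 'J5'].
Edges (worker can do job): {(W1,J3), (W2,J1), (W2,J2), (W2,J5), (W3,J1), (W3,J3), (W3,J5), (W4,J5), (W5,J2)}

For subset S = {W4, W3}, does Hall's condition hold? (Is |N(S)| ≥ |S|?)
Yes: |N(S)| = 3, |S| = 2

Subset S = {W4, W3}
Neighbors N(S) = {J1, J3, J5}

|N(S)| = 3, |S| = 2
Hall's condition: |N(S)| ≥ |S| is satisfied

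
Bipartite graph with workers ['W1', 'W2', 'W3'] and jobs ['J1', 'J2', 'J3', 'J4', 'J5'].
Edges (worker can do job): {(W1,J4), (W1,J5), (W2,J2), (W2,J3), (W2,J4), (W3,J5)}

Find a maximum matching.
Matching: {(W1,J4), (W2,J3), (W3,J5)}

Maximum matching (size 3):
  W1 → J4
  W2 → J3
  W3 → J5

Each worker is assigned to at most one job, and each job to at most one worker.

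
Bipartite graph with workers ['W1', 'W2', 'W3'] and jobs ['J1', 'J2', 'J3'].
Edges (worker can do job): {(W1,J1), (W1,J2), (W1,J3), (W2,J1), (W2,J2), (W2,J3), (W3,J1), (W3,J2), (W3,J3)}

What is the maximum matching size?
Maximum matching size = 3

Maximum matching: {(W1,J3), (W2,J2), (W3,J1)}
Size: 3

This assigns 3 workers to 3 distinct jobs.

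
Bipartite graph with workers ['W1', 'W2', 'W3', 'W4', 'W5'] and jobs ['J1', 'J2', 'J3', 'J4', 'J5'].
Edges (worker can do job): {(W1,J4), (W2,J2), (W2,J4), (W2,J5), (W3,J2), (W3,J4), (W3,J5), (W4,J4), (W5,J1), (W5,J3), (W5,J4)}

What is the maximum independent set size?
Maximum independent set = 6

By König's theorem:
- Min vertex cover = Max matching = 4
- Max independent set = Total vertices - Min vertex cover
- Max independent set = 10 - 4 = 6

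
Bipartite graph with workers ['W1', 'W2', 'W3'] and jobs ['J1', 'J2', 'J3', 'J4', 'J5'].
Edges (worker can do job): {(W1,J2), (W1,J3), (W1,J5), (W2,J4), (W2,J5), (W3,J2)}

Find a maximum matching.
Matching: {(W1,J5), (W2,J4), (W3,J2)}

Maximum matching (size 3):
  W1 → J5
  W2 → J4
  W3 → J2

Each worker is assigned to at most one job, and each job to at most one worker.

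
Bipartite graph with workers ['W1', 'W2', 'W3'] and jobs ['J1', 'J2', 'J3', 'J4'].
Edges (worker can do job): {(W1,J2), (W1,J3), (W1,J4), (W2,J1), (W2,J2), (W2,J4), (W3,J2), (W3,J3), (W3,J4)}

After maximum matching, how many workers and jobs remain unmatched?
Unmatched: 0 workers, 1 jobs

Maximum matching size: 3
Workers: 3 total, 3 matched, 0 unmatched
Jobs: 4 total, 3 matched, 1 unmatched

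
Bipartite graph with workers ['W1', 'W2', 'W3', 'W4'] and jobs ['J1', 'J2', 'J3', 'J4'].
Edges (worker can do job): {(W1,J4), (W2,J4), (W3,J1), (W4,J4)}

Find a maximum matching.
Matching: {(W3,J1), (W4,J4)}

Maximum matching (size 2):
  W3 → J1
  W4 → J4

Each worker is assigned to at most one job, and each job to at most one worker.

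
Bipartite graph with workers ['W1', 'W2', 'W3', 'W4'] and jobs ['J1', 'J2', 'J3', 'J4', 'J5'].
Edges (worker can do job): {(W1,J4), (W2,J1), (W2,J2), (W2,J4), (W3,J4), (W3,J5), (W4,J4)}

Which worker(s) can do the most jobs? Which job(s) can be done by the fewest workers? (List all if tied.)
Most versatile: W2 (3 jobs); Least covered: J3 (0 workers)

Worker degrees (jobs they can do): W1:1, W2:3, W3:2, W4:1
Job degrees (workers who can do it): J1:1, J2:1, J3:0, J4:4, J5:1

Maximum worker degree is 3, achieved by: W2
Minimum job degree is 0, achieved by: J3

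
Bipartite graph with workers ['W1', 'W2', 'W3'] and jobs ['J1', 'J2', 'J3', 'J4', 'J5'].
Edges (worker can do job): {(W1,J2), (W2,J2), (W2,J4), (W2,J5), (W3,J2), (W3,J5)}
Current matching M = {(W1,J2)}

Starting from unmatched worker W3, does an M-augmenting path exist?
Yes: W3 → J5

An M-augmenting path alternates non-matching / matching edges, starting and ending at unmatched vertices.
Path: W3 → J5
(J5 is unmatched in M, so the path is augmenting.)
Flipping edges along this path would increase |M| from 1 to 2.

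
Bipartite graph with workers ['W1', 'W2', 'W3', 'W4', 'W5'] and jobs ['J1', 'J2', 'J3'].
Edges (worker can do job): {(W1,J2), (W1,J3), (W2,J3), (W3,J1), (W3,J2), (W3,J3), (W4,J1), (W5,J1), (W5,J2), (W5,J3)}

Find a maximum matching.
Matching: {(W1,J2), (W3,J1), (W5,J3)}

Maximum matching (size 3):
  W1 → J2
  W3 → J1
  W5 → J3

Each worker is assigned to at most one job, and each job to at most one worker.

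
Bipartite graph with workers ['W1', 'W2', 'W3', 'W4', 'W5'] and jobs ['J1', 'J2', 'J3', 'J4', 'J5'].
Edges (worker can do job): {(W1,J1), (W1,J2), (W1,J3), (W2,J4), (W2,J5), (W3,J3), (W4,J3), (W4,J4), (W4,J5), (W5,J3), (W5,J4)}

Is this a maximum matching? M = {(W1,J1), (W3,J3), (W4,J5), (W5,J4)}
Yes, size 4 is maximum

Proposed matching has size 4.
Maximum matching size for this graph: 4.

This is a maximum matching.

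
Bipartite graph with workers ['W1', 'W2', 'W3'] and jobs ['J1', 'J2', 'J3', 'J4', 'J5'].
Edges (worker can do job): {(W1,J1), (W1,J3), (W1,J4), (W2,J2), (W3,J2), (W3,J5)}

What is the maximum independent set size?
Maximum independent set = 5

By König's theorem:
- Min vertex cover = Max matching = 3
- Max independent set = Total vertices - Min vertex cover
- Max independent set = 8 - 3 = 5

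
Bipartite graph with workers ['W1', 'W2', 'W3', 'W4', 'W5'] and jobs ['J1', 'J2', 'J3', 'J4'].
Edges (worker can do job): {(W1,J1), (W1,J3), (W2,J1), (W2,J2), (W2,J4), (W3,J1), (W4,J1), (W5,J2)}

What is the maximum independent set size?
Maximum independent set = 5

By König's theorem:
- Min vertex cover = Max matching = 4
- Max independent set = Total vertices - Min vertex cover
- Max independent set = 9 - 4 = 5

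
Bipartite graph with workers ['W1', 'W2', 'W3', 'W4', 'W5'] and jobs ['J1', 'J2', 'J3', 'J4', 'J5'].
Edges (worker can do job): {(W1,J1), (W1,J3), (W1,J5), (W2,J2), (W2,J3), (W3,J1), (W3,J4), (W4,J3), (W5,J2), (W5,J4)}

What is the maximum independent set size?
Maximum independent set = 5

By König's theorem:
- Min vertex cover = Max matching = 5
- Max independent set = Total vertices - Min vertex cover
- Max independent set = 10 - 5 = 5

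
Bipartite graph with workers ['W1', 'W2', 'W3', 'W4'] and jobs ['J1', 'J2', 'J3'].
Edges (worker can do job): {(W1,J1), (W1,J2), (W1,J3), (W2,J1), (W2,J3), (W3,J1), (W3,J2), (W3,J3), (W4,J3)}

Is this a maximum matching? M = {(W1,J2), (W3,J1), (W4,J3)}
Yes, size 3 is maximum

Proposed matching has size 3.
Maximum matching size for this graph: 3.

This is a maximum matching.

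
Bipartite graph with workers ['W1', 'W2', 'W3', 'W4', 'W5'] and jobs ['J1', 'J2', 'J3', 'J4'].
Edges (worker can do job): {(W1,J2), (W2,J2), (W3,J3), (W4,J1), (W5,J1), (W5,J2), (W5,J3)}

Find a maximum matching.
Matching: {(W1,J2), (W3,J3), (W5,J1)}

Maximum matching (size 3):
  W1 → J2
  W3 → J3
  W5 → J1

Each worker is assigned to at most one job, and each job to at most one worker.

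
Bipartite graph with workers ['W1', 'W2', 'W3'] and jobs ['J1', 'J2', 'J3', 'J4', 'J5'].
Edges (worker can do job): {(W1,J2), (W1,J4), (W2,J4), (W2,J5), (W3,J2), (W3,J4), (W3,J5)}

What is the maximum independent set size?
Maximum independent set = 5

By König's theorem:
- Min vertex cover = Max matching = 3
- Max independent set = Total vertices - Min vertex cover
- Max independent set = 8 - 3 = 5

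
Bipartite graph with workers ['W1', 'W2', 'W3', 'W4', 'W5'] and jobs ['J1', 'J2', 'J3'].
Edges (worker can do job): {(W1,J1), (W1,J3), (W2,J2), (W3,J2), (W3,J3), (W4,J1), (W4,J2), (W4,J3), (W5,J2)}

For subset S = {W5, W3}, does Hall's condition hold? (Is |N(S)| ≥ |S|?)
Yes: |N(S)| = 2, |S| = 2

Subset S = {W5, W3}
Neighbors N(S) = {J2, J3}

|N(S)| = 2, |S| = 2
Hall's condition: |N(S)| ≥ |S| is satisfied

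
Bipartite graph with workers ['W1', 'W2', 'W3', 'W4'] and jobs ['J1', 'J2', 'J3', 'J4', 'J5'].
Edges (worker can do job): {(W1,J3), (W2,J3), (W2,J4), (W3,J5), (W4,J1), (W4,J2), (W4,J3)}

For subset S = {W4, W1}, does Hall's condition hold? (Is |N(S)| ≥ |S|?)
Yes: |N(S)| = 3, |S| = 2

Subset S = {W4, W1}
Neighbors N(S) = {J1, J2, J3}

|N(S)| = 3, |S| = 2
Hall's condition: |N(S)| ≥ |S| is satisfied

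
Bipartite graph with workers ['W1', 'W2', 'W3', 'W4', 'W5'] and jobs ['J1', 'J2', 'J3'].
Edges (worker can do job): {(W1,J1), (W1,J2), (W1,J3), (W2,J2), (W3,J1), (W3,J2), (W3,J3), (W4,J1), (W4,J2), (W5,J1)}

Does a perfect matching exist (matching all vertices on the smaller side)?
Yes, perfect matching exists (size 3)

Perfect matching: {(W3,J3), (W4,J2), (W5,J1)}
All 3 vertices on the smaller side are matched.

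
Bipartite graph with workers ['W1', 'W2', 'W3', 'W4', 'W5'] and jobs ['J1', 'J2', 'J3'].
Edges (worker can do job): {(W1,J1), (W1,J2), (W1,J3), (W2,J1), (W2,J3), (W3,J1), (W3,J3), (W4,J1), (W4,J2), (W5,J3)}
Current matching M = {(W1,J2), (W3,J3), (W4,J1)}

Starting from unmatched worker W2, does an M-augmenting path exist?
No augmenting path from W2

Alternating search from W2 reaches jobs: {J1, J2, J3}.
Every reachable job is already matched in M, and following those matched edges back to workers exposes no further unvisited jobs.
No M-augmenting path from W2 exists.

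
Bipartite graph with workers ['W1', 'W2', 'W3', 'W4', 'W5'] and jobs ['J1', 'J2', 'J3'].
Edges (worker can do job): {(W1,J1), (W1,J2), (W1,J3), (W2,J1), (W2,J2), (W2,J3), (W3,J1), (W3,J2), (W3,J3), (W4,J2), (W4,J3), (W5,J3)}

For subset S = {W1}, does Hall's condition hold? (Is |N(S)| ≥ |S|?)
Yes: |N(S)| = 3, |S| = 1

Subset S = {W1}
Neighbors N(S) = {J1, J2, J3}

|N(S)| = 3, |S| = 1
Hall's condition: |N(S)| ≥ |S| is satisfied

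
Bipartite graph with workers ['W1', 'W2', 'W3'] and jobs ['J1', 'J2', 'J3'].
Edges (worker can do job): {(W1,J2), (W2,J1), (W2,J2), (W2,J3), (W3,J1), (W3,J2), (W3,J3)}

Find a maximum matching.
Matching: {(W1,J2), (W2,J1), (W3,J3)}

Maximum matching (size 3):
  W1 → J2
  W2 → J1
  W3 → J3

Each worker is assigned to at most one job, and each job to at most one worker.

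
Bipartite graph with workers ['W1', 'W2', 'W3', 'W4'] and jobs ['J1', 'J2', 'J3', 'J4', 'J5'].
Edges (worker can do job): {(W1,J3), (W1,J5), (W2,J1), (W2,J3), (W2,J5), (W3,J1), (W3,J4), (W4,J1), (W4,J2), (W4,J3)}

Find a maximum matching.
Matching: {(W1,J5), (W2,J3), (W3,J4), (W4,J1)}

Maximum matching (size 4):
  W1 → J5
  W2 → J3
  W3 → J4
  W4 → J1

Each worker is assigned to at most one job, and each job to at most one worker.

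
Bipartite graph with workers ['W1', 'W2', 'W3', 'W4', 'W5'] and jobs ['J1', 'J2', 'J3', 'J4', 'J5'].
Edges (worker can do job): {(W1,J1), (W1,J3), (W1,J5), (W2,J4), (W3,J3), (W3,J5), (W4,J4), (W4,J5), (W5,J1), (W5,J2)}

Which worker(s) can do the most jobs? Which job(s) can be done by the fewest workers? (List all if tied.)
Most versatile: W1 (3 jobs); Least covered: J2 (1 workers)

Worker degrees (jobs they can do): W1:3, W2:1, W3:2, W4:2, W5:2
Job degrees (workers who can do it): J1:2, J2:1, J3:2, J4:2, J5:3

Maximum worker degree is 3, achieved by: W1
Minimum job degree is 1, achieved by: J2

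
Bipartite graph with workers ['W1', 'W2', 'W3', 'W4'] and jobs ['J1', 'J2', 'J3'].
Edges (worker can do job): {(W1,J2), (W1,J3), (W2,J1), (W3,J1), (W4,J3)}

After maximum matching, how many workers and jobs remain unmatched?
Unmatched: 1 workers, 0 jobs

Maximum matching size: 3
Workers: 4 total, 3 matched, 1 unmatched
Jobs: 3 total, 3 matched, 0 unmatched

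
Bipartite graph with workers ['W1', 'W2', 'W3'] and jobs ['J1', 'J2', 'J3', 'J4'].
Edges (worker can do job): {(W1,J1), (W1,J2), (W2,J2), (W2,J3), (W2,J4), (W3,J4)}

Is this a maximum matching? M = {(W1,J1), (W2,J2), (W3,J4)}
Yes, size 3 is maximum

Proposed matching has size 3.
Maximum matching size for this graph: 3.

This is a maximum matching.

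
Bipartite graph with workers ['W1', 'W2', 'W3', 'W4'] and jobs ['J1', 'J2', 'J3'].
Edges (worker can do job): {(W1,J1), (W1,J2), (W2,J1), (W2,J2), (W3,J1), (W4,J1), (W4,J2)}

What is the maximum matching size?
Maximum matching size = 2

Maximum matching: {(W3,J1), (W4,J2)}
Size: 2

This assigns 2 workers to 2 distinct jobs.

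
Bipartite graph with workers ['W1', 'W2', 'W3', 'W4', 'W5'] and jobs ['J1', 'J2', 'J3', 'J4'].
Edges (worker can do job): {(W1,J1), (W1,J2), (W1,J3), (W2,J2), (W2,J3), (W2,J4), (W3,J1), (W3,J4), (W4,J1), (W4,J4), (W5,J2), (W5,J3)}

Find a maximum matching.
Matching: {(W1,J3), (W3,J4), (W4,J1), (W5,J2)}

Maximum matching (size 4):
  W1 → J3
  W3 → J4
  W4 → J1
  W5 → J2

Each worker is assigned to at most one job, and each job to at most one worker.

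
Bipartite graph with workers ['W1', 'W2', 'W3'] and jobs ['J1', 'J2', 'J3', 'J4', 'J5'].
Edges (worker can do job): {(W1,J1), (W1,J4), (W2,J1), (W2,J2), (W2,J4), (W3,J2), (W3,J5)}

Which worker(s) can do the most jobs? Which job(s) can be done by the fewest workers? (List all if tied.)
Most versatile: W2 (3 jobs); Least covered: J3 (0 workers)

Worker degrees (jobs they can do): W1:2, W2:3, W3:2
Job degrees (workers who can do it): J1:2, J2:2, J3:0, J4:2, J5:1

Maximum worker degree is 3, achieved by: W2
Minimum job degree is 0, achieved by: J3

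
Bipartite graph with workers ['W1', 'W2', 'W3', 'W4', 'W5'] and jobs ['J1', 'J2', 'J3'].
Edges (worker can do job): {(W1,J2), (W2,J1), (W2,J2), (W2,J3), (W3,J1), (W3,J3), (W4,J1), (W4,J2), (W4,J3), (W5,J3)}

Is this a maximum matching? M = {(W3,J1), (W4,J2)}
No, size 2 is not maximum

Proposed matching has size 2.
Maximum matching size for this graph: 3.

This is NOT maximum - can be improved to size 3.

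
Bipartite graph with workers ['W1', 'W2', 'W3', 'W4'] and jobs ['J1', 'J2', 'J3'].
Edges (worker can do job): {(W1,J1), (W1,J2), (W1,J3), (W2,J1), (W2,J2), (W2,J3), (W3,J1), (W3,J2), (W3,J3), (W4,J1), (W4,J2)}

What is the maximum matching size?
Maximum matching size = 3

Maximum matching: {(W1,J3), (W3,J1), (W4,J2)}
Size: 3

This assigns 3 workers to 3 distinct jobs.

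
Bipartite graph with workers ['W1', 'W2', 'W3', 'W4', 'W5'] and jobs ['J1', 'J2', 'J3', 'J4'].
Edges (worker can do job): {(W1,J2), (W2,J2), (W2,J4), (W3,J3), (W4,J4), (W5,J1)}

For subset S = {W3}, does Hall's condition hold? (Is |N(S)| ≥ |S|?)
Yes: |N(S)| = 1, |S| = 1

Subset S = {W3}
Neighbors N(S) = {J3}

|N(S)| = 1, |S| = 1
Hall's condition: |N(S)| ≥ |S| is satisfied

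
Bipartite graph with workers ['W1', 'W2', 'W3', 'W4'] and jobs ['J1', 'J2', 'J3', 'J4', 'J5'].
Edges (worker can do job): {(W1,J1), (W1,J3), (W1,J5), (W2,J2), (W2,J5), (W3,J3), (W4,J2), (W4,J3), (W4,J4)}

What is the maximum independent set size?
Maximum independent set = 5

By König's theorem:
- Min vertex cover = Max matching = 4
- Max independent set = Total vertices - Min vertex cover
- Max independent set = 9 - 4 = 5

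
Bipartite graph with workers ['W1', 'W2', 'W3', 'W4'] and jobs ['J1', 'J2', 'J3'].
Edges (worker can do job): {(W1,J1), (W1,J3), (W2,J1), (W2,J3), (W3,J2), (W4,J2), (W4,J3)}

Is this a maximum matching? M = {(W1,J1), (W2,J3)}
No, size 2 is not maximum

Proposed matching has size 2.
Maximum matching size for this graph: 3.

This is NOT maximum - can be improved to size 3.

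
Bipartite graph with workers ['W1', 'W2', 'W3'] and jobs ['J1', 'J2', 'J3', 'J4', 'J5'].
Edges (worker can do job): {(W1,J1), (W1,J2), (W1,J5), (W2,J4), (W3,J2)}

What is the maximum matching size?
Maximum matching size = 3

Maximum matching: {(W1,J5), (W2,J4), (W3,J2)}
Size: 3

This assigns 3 workers to 3 distinct jobs.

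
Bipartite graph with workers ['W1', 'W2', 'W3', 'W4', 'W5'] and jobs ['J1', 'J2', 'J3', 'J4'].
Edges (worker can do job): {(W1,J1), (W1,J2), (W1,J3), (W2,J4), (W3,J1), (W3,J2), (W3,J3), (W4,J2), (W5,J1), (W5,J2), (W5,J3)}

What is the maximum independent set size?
Maximum independent set = 5

By König's theorem:
- Min vertex cover = Max matching = 4
- Max independent set = Total vertices - Min vertex cover
- Max independent set = 9 - 4 = 5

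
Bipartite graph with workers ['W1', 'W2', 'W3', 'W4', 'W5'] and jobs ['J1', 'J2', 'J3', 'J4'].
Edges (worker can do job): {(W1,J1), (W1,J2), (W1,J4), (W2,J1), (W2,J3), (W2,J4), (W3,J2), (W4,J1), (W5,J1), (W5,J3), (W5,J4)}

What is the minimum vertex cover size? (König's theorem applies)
Minimum vertex cover size = 4

By König's theorem: in bipartite graphs,
min vertex cover = max matching = 4

Maximum matching has size 4, so minimum vertex cover also has size 4.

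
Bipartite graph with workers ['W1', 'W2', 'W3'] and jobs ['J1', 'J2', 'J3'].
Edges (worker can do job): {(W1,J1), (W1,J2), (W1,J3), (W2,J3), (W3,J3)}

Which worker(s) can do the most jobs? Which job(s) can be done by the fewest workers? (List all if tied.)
Most versatile: W1 (3 jobs); Least covered: J1, J2 (1 workers)

Worker degrees (jobs they can do): W1:3, W2:1, W3:1
Job degrees (workers who can do it): J1:1, J2:1, J3:3

Maximum worker degree is 3, achieved by: W1
Minimum job degree is 1, achieved by: J1, J2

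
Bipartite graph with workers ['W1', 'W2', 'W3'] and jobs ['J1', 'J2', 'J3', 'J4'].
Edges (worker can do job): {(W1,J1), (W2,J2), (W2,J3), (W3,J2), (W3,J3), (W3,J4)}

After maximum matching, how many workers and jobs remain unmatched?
Unmatched: 0 workers, 1 jobs

Maximum matching size: 3
Workers: 3 total, 3 matched, 0 unmatched
Jobs: 4 total, 3 matched, 1 unmatched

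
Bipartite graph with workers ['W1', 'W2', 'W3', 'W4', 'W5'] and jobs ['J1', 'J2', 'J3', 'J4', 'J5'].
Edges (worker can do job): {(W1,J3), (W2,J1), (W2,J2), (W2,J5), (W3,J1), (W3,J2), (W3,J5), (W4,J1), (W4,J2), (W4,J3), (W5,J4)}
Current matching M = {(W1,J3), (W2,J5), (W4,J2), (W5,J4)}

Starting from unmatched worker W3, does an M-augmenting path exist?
Yes: W3 → J1

An M-augmenting path alternates non-matching / matching edges, starting and ending at unmatched vertices.
Path: W3 → J1
(J1 is unmatched in M, so the path is augmenting.)
Flipping edges along this path would increase |M| from 4 to 5.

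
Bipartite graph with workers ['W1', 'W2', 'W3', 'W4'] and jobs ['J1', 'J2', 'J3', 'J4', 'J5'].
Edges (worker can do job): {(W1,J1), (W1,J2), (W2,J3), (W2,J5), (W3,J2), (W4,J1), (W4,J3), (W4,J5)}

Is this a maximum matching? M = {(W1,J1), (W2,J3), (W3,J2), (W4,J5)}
Yes, size 4 is maximum

Proposed matching has size 4.
Maximum matching size for this graph: 4.

This is a maximum matching.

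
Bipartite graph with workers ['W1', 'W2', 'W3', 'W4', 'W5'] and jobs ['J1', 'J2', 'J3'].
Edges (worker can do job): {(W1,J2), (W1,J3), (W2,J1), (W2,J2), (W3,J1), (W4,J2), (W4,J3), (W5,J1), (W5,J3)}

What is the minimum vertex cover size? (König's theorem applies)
Minimum vertex cover size = 3

By König's theorem: in bipartite graphs,
min vertex cover = max matching = 3

Maximum matching has size 3, so minimum vertex cover also has size 3.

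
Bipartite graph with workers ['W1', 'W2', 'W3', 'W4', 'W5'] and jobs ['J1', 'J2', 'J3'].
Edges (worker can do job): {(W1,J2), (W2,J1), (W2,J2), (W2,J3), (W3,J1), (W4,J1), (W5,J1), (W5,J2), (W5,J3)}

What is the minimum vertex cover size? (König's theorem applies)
Minimum vertex cover size = 3

By König's theorem: in bipartite graphs,
min vertex cover = max matching = 3

Maximum matching has size 3, so minimum vertex cover also has size 3.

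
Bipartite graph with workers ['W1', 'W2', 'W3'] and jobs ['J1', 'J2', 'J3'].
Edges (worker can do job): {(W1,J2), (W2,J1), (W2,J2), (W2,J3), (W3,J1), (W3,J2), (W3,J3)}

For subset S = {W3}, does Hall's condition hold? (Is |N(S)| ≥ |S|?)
Yes: |N(S)| = 3, |S| = 1

Subset S = {W3}
Neighbors N(S) = {J1, J2, J3}

|N(S)| = 3, |S| = 1
Hall's condition: |N(S)| ≥ |S| is satisfied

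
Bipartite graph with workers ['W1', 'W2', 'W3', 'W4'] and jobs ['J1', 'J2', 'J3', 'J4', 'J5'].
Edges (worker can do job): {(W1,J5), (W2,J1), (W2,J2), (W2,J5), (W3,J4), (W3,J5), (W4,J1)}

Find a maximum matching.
Matching: {(W1,J5), (W2,J2), (W3,J4), (W4,J1)}

Maximum matching (size 4):
  W1 → J5
  W2 → J2
  W3 → J4
  W4 → J1

Each worker is assigned to at most one job, and each job to at most one worker.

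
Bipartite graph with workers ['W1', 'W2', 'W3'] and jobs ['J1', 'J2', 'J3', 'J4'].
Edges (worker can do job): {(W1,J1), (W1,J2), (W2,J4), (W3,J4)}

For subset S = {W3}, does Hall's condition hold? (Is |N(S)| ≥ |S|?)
Yes: |N(S)| = 1, |S| = 1

Subset S = {W3}
Neighbors N(S) = {J4}

|N(S)| = 1, |S| = 1
Hall's condition: |N(S)| ≥ |S| is satisfied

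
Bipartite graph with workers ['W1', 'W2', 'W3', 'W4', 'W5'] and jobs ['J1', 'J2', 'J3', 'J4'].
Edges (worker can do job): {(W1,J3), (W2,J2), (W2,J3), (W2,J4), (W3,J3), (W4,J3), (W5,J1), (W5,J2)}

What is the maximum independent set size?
Maximum independent set = 6

By König's theorem:
- Min vertex cover = Max matching = 3
- Max independent set = Total vertices - Min vertex cover
- Max independent set = 9 - 3 = 6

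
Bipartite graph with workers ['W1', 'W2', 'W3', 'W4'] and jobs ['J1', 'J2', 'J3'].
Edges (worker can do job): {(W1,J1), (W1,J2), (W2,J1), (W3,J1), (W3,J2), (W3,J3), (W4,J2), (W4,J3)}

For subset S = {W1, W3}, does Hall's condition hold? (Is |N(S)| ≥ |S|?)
Yes: |N(S)| = 3, |S| = 2

Subset S = {W1, W3}
Neighbors N(S) = {J1, J2, J3}

|N(S)| = 3, |S| = 2
Hall's condition: |N(S)| ≥ |S| is satisfied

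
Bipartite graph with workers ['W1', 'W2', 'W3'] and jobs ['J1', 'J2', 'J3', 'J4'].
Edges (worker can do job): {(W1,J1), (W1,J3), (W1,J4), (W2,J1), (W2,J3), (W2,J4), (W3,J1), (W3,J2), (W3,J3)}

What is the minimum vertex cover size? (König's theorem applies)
Minimum vertex cover size = 3

By König's theorem: in bipartite graphs,
min vertex cover = max matching = 3

Maximum matching has size 3, so minimum vertex cover also has size 3.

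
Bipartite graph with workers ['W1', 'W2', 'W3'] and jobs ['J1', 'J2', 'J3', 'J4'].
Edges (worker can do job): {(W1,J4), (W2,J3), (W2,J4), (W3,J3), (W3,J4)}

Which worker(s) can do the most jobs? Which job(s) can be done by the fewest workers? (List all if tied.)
Most versatile: W2, W3 (2 jobs); Least covered: J1, J2 (0 workers)

Worker degrees (jobs they can do): W1:1, W2:2, W3:2
Job degrees (workers who can do it): J1:0, J2:0, J3:2, J4:3

Maximum worker degree is 2, achieved by: W2, W3
Minimum job degree is 0, achieved by: J1, J2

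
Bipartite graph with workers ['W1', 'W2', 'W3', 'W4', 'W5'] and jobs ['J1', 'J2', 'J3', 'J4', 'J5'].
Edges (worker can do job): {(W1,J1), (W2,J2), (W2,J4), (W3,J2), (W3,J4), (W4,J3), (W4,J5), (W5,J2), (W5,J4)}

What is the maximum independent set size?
Maximum independent set = 6

By König's theorem:
- Min vertex cover = Max matching = 4
- Max independent set = Total vertices - Min vertex cover
- Max independent set = 10 - 4 = 6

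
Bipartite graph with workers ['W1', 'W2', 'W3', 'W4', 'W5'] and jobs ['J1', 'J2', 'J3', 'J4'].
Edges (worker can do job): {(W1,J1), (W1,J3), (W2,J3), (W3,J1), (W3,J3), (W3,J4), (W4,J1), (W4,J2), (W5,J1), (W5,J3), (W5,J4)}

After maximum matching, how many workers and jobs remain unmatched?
Unmatched: 1 workers, 0 jobs

Maximum matching size: 4
Workers: 5 total, 4 matched, 1 unmatched
Jobs: 4 total, 4 matched, 0 unmatched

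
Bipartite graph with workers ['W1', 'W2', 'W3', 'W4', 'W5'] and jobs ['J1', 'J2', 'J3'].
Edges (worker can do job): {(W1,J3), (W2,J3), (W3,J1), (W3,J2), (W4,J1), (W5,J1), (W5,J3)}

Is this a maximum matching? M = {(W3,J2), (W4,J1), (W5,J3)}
Yes, size 3 is maximum

Proposed matching has size 3.
Maximum matching size for this graph: 3.

This is a maximum matching.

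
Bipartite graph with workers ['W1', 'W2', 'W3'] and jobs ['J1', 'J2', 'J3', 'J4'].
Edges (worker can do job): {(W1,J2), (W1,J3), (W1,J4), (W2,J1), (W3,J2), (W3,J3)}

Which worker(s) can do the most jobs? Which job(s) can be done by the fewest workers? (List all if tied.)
Most versatile: W1 (3 jobs); Least covered: J1, J4 (1 workers)

Worker degrees (jobs they can do): W1:3, W2:1, W3:2
Job degrees (workers who can do it): J1:1, J2:2, J3:2, J4:1

Maximum worker degree is 3, achieved by: W1
Minimum job degree is 1, achieved by: J1, J4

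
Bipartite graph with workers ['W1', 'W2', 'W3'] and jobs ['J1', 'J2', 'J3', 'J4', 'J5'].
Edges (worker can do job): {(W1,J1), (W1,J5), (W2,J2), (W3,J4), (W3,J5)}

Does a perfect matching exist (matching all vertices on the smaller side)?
Yes, perfect matching exists (size 3)

Perfect matching: {(W1,J5), (W2,J2), (W3,J4)}
All 3 vertices on the smaller side are matched.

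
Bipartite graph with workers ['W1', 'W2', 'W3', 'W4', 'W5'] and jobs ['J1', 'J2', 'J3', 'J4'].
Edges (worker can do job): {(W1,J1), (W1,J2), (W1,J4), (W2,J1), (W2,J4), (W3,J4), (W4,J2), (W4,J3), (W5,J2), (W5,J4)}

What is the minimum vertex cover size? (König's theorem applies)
Minimum vertex cover size = 4

By König's theorem: in bipartite graphs,
min vertex cover = max matching = 4

Maximum matching has size 4, so minimum vertex cover also has size 4.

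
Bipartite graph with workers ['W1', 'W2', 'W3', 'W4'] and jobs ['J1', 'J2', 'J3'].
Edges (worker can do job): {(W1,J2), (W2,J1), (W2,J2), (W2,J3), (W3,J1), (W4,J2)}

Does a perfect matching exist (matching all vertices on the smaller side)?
Yes, perfect matching exists (size 3)

Perfect matching: {(W2,J3), (W3,J1), (W4,J2)}
All 3 vertices on the smaller side are matched.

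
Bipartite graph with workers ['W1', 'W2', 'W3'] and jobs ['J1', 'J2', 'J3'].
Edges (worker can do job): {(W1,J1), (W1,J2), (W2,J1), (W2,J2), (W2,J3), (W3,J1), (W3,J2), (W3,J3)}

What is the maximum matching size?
Maximum matching size = 3

Maximum matching: {(W1,J2), (W2,J1), (W3,J3)}
Size: 3

This assigns 3 workers to 3 distinct jobs.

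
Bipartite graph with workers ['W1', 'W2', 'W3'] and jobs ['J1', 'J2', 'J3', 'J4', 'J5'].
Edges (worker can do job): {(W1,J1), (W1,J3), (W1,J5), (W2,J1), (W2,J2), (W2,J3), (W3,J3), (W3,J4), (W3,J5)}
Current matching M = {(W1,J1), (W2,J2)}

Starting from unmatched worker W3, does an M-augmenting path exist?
Yes: W3 → J5

An M-augmenting path alternates non-matching / matching edges, starting and ending at unmatched vertices.
Path: W3 → J5
(J5 is unmatched in M, so the path is augmenting.)
Flipping edges along this path would increase |M| from 2 to 3.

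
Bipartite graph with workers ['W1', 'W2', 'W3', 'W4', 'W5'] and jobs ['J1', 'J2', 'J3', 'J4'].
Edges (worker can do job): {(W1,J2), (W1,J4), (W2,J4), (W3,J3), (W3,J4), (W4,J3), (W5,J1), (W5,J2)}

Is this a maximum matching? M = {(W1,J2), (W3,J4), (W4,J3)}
No, size 3 is not maximum

Proposed matching has size 3.
Maximum matching size for this graph: 4.

This is NOT maximum - can be improved to size 4.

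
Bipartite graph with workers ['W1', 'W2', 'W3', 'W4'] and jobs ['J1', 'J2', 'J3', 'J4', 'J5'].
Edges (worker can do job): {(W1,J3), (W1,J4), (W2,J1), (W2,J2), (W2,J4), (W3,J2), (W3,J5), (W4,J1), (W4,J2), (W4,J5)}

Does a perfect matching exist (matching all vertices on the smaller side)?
Yes, perfect matching exists (size 4)

Perfect matching: {(W1,J4), (W2,J1), (W3,J2), (W4,J5)}
All 4 vertices on the smaller side are matched.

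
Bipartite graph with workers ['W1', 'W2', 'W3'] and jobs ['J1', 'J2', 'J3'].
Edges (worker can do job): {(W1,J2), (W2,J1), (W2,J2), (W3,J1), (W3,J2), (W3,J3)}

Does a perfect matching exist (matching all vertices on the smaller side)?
Yes, perfect matching exists (size 3)

Perfect matching: {(W1,J2), (W2,J1), (W3,J3)}
All 3 vertices on the smaller side are matched.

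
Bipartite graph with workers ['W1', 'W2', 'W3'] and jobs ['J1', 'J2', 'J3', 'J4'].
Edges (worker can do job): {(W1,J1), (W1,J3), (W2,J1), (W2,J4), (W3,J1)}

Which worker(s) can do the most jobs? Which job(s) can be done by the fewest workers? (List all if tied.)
Most versatile: W1, W2 (2 jobs); Least covered: J2 (0 workers)

Worker degrees (jobs they can do): W1:2, W2:2, W3:1
Job degrees (workers who can do it): J1:3, J2:0, J3:1, J4:1

Maximum worker degree is 2, achieved by: W1, W2
Minimum job degree is 0, achieved by: J2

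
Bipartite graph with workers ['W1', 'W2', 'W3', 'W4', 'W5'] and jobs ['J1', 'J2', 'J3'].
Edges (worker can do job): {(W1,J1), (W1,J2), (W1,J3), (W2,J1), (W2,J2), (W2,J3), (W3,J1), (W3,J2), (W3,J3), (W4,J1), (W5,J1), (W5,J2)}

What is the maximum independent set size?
Maximum independent set = 5

By König's theorem:
- Min vertex cover = Max matching = 3
- Max independent set = Total vertices - Min vertex cover
- Max independent set = 8 - 3 = 5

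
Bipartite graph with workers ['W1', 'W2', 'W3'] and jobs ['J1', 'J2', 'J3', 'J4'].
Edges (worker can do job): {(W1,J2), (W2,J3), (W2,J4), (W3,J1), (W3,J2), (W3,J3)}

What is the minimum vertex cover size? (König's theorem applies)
Minimum vertex cover size = 3

By König's theorem: in bipartite graphs,
min vertex cover = max matching = 3

Maximum matching has size 3, so minimum vertex cover also has size 3.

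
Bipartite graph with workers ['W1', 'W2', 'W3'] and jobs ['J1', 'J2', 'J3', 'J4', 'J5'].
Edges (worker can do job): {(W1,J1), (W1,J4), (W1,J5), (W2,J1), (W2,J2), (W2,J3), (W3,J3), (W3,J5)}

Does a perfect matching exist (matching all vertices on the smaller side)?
Yes, perfect matching exists (size 3)

Perfect matching: {(W1,J5), (W2,J2), (W3,J3)}
All 3 vertices on the smaller side are matched.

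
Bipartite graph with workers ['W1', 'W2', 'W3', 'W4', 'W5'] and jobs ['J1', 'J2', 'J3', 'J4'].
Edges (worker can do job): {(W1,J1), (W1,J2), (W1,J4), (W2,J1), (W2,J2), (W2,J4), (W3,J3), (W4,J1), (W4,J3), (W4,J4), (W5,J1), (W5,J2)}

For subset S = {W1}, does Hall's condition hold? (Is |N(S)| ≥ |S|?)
Yes: |N(S)| = 3, |S| = 1

Subset S = {W1}
Neighbors N(S) = {J1, J2, J4}

|N(S)| = 3, |S| = 1
Hall's condition: |N(S)| ≥ |S| is satisfied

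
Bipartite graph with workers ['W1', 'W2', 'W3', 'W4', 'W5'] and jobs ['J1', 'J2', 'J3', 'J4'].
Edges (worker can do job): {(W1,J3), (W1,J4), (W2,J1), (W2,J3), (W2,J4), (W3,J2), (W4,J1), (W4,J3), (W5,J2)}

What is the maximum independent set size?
Maximum independent set = 5

By König's theorem:
- Min vertex cover = Max matching = 4
- Max independent set = Total vertices - Min vertex cover
- Max independent set = 9 - 4 = 5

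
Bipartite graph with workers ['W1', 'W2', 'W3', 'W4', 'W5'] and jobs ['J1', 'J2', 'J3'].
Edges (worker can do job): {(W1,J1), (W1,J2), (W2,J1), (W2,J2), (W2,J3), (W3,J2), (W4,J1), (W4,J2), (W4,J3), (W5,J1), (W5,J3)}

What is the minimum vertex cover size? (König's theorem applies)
Minimum vertex cover size = 3

By König's theorem: in bipartite graphs,
min vertex cover = max matching = 3

Maximum matching has size 3, so minimum vertex cover also has size 3.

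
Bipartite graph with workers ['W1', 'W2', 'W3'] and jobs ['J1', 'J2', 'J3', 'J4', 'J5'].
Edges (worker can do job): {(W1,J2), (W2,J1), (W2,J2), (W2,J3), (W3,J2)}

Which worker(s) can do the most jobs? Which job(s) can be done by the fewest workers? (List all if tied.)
Most versatile: W2 (3 jobs); Least covered: J4, J5 (0 workers)

Worker degrees (jobs they can do): W1:1, W2:3, W3:1
Job degrees (workers who can do it): J1:1, J2:3, J3:1, J4:0, J5:0

Maximum worker degree is 3, achieved by: W2
Minimum job degree is 0, achieved by: J4, J5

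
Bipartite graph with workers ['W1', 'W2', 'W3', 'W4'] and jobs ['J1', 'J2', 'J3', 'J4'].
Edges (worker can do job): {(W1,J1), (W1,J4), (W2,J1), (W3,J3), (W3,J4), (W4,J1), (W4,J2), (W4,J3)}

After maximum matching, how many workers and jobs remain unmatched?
Unmatched: 0 workers, 0 jobs

Maximum matching size: 4
Workers: 4 total, 4 matched, 0 unmatched
Jobs: 4 total, 4 matched, 0 unmatched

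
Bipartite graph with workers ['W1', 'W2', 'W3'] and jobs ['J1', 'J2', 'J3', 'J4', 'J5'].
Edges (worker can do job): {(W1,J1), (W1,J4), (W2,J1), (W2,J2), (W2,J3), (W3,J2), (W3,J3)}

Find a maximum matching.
Matching: {(W1,J4), (W2,J1), (W3,J3)}

Maximum matching (size 3):
  W1 → J4
  W2 → J1
  W3 → J3

Each worker is assigned to at most one job, and each job to at most one worker.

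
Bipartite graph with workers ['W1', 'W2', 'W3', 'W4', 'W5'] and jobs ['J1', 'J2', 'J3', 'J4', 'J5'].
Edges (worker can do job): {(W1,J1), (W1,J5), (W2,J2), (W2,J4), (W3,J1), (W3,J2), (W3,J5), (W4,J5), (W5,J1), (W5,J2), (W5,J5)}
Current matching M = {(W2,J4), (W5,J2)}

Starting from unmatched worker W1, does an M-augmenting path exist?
Yes: W1 → J5

An M-augmenting path alternates non-matching / matching edges, starting and ending at unmatched vertices.
Path: W1 → J5
(J5 is unmatched in M, so the path is augmenting.)
Flipping edges along this path would increase |M| from 2 to 3.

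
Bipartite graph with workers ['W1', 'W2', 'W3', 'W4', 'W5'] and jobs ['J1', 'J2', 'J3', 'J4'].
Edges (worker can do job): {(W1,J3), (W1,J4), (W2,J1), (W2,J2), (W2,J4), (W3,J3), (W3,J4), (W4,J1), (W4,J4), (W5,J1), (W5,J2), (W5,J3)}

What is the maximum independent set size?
Maximum independent set = 5

By König's theorem:
- Min vertex cover = Max matching = 4
- Max independent set = Total vertices - Min vertex cover
- Max independent set = 9 - 4 = 5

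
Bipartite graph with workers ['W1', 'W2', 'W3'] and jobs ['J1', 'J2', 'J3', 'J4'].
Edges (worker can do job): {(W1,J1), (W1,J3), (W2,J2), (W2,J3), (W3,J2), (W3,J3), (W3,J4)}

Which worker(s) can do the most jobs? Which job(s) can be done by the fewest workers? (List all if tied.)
Most versatile: W3 (3 jobs); Least covered: J1, J4 (1 workers)

Worker degrees (jobs they can do): W1:2, W2:2, W3:3
Job degrees (workers who can do it): J1:1, J2:2, J3:3, J4:1

Maximum worker degree is 3, achieved by: W3
Minimum job degree is 1, achieved by: J1, J4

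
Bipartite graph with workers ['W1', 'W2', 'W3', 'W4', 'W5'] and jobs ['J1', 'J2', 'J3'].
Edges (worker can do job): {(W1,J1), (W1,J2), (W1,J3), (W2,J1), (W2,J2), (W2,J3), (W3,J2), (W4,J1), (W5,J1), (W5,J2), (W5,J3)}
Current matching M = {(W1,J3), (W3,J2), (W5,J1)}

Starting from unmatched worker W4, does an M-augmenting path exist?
No augmenting path from W4

Alternating search from W4 reaches jobs: {J1, J2, J3}.
Every reachable job is already matched in M, and following those matched edges back to workers exposes no further unvisited jobs.
No M-augmenting path from W4 exists.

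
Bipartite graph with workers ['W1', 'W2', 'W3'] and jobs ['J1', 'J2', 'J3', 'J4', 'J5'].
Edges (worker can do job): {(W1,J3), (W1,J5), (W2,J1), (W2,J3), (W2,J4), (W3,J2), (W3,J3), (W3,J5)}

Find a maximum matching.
Matching: {(W1,J5), (W2,J4), (W3,J3)}

Maximum matching (size 3):
  W1 → J5
  W2 → J4
  W3 → J3

Each worker is assigned to at most one job, and each job to at most one worker.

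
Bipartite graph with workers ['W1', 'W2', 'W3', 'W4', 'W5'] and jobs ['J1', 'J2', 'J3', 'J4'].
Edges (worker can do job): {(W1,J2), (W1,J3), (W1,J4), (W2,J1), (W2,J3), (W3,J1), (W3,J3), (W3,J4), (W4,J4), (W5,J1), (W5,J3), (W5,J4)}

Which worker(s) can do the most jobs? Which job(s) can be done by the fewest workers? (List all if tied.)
Most versatile: W1, W3, W5 (3 jobs); Least covered: J2 (1 workers)

Worker degrees (jobs they can do): W1:3, W2:2, W3:3, W4:1, W5:3
Job degrees (workers who can do it): J1:3, J2:1, J3:4, J4:4

Maximum worker degree is 3, achieved by: W1, W3, W5
Minimum job degree is 1, achieved by: J2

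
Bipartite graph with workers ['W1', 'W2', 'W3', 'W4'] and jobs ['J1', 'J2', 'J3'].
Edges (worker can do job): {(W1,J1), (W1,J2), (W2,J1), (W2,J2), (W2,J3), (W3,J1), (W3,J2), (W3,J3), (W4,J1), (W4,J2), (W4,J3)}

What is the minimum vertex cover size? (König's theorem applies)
Minimum vertex cover size = 3

By König's theorem: in bipartite graphs,
min vertex cover = max matching = 3

Maximum matching has size 3, so minimum vertex cover also has size 3.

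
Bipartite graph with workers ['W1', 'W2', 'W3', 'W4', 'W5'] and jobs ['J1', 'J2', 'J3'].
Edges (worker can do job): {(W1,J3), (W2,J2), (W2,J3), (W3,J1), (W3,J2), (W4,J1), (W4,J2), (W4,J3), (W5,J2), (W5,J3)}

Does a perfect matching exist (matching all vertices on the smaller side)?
Yes, perfect matching exists (size 3)

Perfect matching: {(W3,J2), (W4,J1), (W5,J3)}
All 3 vertices on the smaller side are matched.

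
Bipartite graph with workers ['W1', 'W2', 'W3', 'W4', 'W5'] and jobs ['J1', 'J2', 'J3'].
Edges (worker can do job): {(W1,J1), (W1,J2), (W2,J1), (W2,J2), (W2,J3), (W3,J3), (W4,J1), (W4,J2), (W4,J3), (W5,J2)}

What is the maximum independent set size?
Maximum independent set = 5

By König's theorem:
- Min vertex cover = Max matching = 3
- Max independent set = Total vertices - Min vertex cover
- Max independent set = 8 - 3 = 5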